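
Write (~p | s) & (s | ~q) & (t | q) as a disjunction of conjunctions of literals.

(~p & ~q & t) | (s & t) | (s & q)

(~p | s) & (s | ~q) & (t | q)
= (~p & s & t) | (~p & s & q) | (~p & ~q & t) | (~p & ~q & q) | (s & s & t) | (s & s & q) | (s & ~q & t) | (s & ~q & q)   — distribute & over |
= (~p & ~q & t) | (s & t) | (s & q)   — simplify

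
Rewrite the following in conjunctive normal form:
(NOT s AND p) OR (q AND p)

(NOT s AND p) OR (q AND p)
≡ (NOT s OR q) AND (NOT s OR p) AND (p OR q) AND (p OR p)   [distribute OR over AND]
≡ (NOT s OR q) AND p   [simplify]

(NOT s OR q) AND p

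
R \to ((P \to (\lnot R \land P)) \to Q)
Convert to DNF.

R \to ((P \to (\lnot R \land P)) \to Q)
⇔ \lnot R \lor ((P \to (\lnot R \land P)) \to Q)   [eliminate \to]
⇔ \lnot R \lor \lnot (P \to (\lnot R \land P)) \lor Q   [eliminate \to]
⇔ \lnot R \lor \lnot (\lnot P \lor (\lnot R \land P)) \lor Q   [eliminate \to]
⇔ \lnot R \lor (\lnot \lnot P \land \lnot (\lnot R \land P)) \lor Q   [De Morgan]
⇔ \lnot R \lor (P \land \lnot (\lnot R \land P)) \lor Q   [double negation]
⇔ \lnot R \lor (P \land (\lnot \lnot R \lor \lnot P)) \lor Q   [De Morgan]
⇔ \lnot R \lor (P \land (R \lor \lnot P)) \lor Q   [double negation]
⇔ \lnot R \lor (P \land R) \lor (P \land \lnot P) \lor Q   [distribute \land over \lor]
⇔ \lnot R \lor (P \land R) \lor Q   [simplify]

\lnot R \lor (P \land R) \lor Q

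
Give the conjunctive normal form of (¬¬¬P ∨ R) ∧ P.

(¬¬¬P ∨ R) ∧ P
⇔ (¬P ∨ R) ∧ P   — double negation

(¬P ∨ R) ∧ P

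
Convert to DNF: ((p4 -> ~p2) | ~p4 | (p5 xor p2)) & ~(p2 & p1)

((p4 -> ~p2) | ~p4 | (p5 xor p2)) & ~(p2 & p1)
= (~p4 | ~p2 | ~p4 | (p5 xor p2)) & ~(p2 & p1)   [eliminate ->]
= (~p4 | ~p2 | ~p4 | (p5 & ~p2) | (~p5 & p2)) & ~(p2 & p1)   [expand xor]
= (~p4 | ~p2 | ~p4 | (p5 & ~p2) | (~p5 & p2)) & (~p2 | ~p1)   [De Morgan]
= (~p4 & ~p2) | (~p4 & ~p1) | (~p2 & ~p2) | (~p2 & ~p1) | (~p4 & ~p2) | (~p4 & ~p1) | (p5 & ~p2 & ~p2) | (p5 & ~p2 & ~p1) | (~p5 & p2 & ~p2) | (~p5 & p2 & ~p1)   [distribute & over |]
= (~p4 & ~p1) | ~p2 | (~p5 & p2 & ~p1)   [simplify]

(~p4 & ~p1) | ~p2 | (~p5 & p2 & ~p1)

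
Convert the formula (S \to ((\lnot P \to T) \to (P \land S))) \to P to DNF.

(S \land T \land \lnot P) \lor P

(S \to ((\lnot P \to T) \to (P \land S))) \to P
≡ \lnot (S \to ((\lnot P \to T) \to (P \land S))) \lor P   [eliminate \to]
≡ \lnot (\lnot S \lor ((\lnot P \to T) \to (P \land S))) \lor P   [eliminate \to]
≡ \lnot (\lnot S \lor \lnot (\lnot P \to T) \lor (P \land S)) \lor P   [eliminate \to]
≡ \lnot (\lnot S \lor \lnot (\lnot \lnot P \lor T) \lor (P \land S)) \lor P   [eliminate \to]
≡ (\lnot \lnot S \land \lnot \lnot (\lnot \lnot P \lor T) \land \lnot (P \land S)) \lor P   [De Morgan]
≡ (S \land \lnot \lnot (\lnot \lnot P \lor T) \land \lnot (P \land S)) \lor P   [double negation]
≡ (S \land (\lnot \lnot P \lor T) \land \lnot (P \land S)) \lor P   [double negation]
≡ (S \land (P \lor T) \land \lnot (P \land S)) \lor P   [double negation]
≡ (S \land (P \lor T) \land (\lnot P \lor \lnot S)) \lor P   [De Morgan]
≡ (S \land P \land \lnot P) \lor (S \land P \land \lnot S) \lor (S \land T \land \lnot P) \lor (S \land T \land \lnot S) \lor P   [distribute \land over \lor]
≡ (S \land T \land \lnot P) \lor P   [simplify]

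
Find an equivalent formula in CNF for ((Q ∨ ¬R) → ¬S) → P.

((Q ∨ ¬R) → ¬S) → P
≡ ¬((Q ∨ ¬R) → ¬S) ∨ P   — eliminate →
≡ ¬(¬(Q ∨ ¬R) ∨ ¬S) ∨ P   — eliminate →
≡ (¬¬(Q ∨ ¬R) ∧ ¬¬S) ∨ P   — De Morgan
≡ ((Q ∨ ¬R) ∧ ¬¬S) ∨ P   — double negation
≡ ((Q ∨ ¬R) ∧ S) ∨ P   — double negation
≡ (Q ∨ ¬R ∨ P) ∧ (S ∨ P)   — distribute ∨ over ∧

(Q ∨ ¬R ∨ P) ∧ (S ∨ P)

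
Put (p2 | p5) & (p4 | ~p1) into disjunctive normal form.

(p2 & p4) | (p2 & ~p1) | (p5 & p4) | (p5 & ~p1)

(p2 | p5) & (p4 | ~p1)
⇔ (p2 & p4) | (p2 & ~p1) | (p5 & p4) | (p5 & ~p1)   (distribute & over |)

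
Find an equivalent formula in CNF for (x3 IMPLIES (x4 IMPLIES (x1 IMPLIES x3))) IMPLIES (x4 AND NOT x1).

(x3 OR NOT x1) AND x4 AND (NOT x3 OR NOT x1)

(x3 IMPLIES (x4 IMPLIES (x1 IMPLIES x3))) IMPLIES (x4 AND NOT x1)
≡ NOT (x3 IMPLIES (x4 IMPLIES (x1 IMPLIES x3))) OR (x4 AND NOT x1)   [eliminate IMPLIES]
≡ NOT (NOT x3 OR (x4 IMPLIES (x1 IMPLIES x3))) OR (x4 AND NOT x1)   [eliminate IMPLIES]
≡ NOT (NOT x3 OR NOT x4 OR (x1 IMPLIES x3)) OR (x4 AND NOT x1)   [eliminate IMPLIES]
≡ NOT (NOT x3 OR NOT x4 OR NOT x1 OR x3) OR (x4 AND NOT x1)   [eliminate IMPLIES]
≡ (NOT NOT x3 AND NOT NOT x4 AND NOT NOT x1 AND NOT x3) OR (x4 AND NOT x1)   [De Morgan]
≡ (x3 AND NOT NOT x4 AND NOT NOT x1 AND NOT x3) OR (x4 AND NOT x1)   [double negation]
≡ (x3 AND x4 AND NOT NOT x1 AND NOT x3) OR (x4 AND NOT x1)   [double negation]
≡ (x3 AND x4 AND x1 AND NOT x3) OR (x4 AND NOT x1)   [double negation]
≡ (x3 OR x4) AND (x3 OR NOT x1) AND (x4 OR x4) AND (x4 OR NOT x1) AND (x1 OR x4) AND (x1 OR NOT x1) AND (NOT x3 OR x4) AND (NOT x3 OR NOT x1)   [distribute OR over AND]
≡ (x3 OR NOT x1) AND x4 AND (NOT x3 OR NOT x1)   [simplify]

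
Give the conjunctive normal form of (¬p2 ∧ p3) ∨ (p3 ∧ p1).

(¬p2 ∧ p3) ∨ (p3 ∧ p1)
≡ (¬p2 ∨ p3) ∧ (¬p2 ∨ p1) ∧ (p3 ∨ p3) ∧ (p3 ∨ p1)   [distribute ∨ over ∧]
≡ (¬p2 ∨ p1) ∧ p3   [simplify]

(¬p2 ∨ p1) ∧ p3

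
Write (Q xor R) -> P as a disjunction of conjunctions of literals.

(~Q & ~R) | (R & Q) | P

(Q xor R) -> P
= ~(Q xor R) | P
= ~((Q & ~R) | (~Q & R)) | P
= (~(Q & ~R) & ~(~Q & R)) | P
= ((~Q | ~~R) & ~(~Q & R)) | P
= ((~Q | R) & ~(~Q & R)) | P
= ((~Q | R) & (~~Q | ~R)) | P
= ((~Q | R) & (Q | ~R)) | P
= (~Q & Q) | (~Q & ~R) | (R & Q) | (R & ~R) | P
= (~Q & ~R) | (R & Q) | P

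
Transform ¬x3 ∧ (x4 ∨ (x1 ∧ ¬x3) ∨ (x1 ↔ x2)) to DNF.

¬x3 ∧ (x4 ∨ (x1 ∧ ¬x3) ∨ (x1 ↔ x2))
≡ ¬x3 ∧ (x4 ∨ (x1 ∧ ¬x3) ∨ ((x1 → x2) ∧ (x2 → x1)))   — eliminate ↔
≡ ¬x3 ∧ (x4 ∨ (x1 ∧ ¬x3) ∨ ((¬x1 ∨ x2) ∧ (x2 → x1)))   — eliminate →
≡ ¬x3 ∧ (x4 ∨ (x1 ∧ ¬x3) ∨ ((¬x1 ∨ x2) ∧ (¬x2 ∨ x1)))   — eliminate →
≡ (¬x3 ∧ x4) ∨ (¬x3 ∧ x1 ∧ ¬x3) ∨ (¬x3 ∧ ¬x1 ∧ ¬x2) ∨ (¬x3 ∧ ¬x1 ∧ x1) ∨ (¬x3 ∧ x2 ∧ ¬x2) ∨ (¬x3 ∧ x2 ∧ x1)   — distribute ∧ over ∨
≡ (¬x3 ∧ x4) ∨ (¬x3 ∧ x1) ∨ (¬x3 ∧ ¬x1 ∧ ¬x2)   — simplify

(¬x3 ∧ x4) ∨ (¬x3 ∧ x1) ∨ (¬x3 ∧ ¬x1 ∧ ¬x2)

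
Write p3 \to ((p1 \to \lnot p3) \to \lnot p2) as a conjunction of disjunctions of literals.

p3 \to ((p1 \to \lnot p3) \to \lnot p2)
≡ \lnot p3 \lor ((p1 \to \lnot p3) \to \lnot p2)
≡ \lnot p3 \lor \lnot (p1 \to \lnot p3) \lor \lnot p2
≡ \lnot p3 \lor \lnot (\lnot p1 \lor \lnot p3) \lor \lnot p2
≡ \lnot p3 \lor (\lnot \lnot p1 \land \lnot \lnot p3) \lor \lnot p2
≡ \lnot p3 \lor (p1 \land \lnot \lnot p3) \lor \lnot p2
≡ \lnot p3 \lor (p1 \land p3) \lor \lnot p2
≡ (\lnot p3 \lor p1 \lor \lnot p2) \land (\lnot p3 \lor p3 \lor \lnot p2)
≡ \lnot p3 \lor p1 \lor \lnot p2

\lnot p3 \lor p1 \lor \lnot p2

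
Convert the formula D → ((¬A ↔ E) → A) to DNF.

¬D ∨ (¬A ∧ ¬E) ∨ A

D → ((¬A ↔ E) → A)
≡ ¬D ∨ ((¬A ↔ E) → A)   — eliminate →
≡ ¬D ∨ ¬(¬A ↔ E) ∨ A   — eliminate →
≡ ¬D ∨ ¬((¬A → E) ∧ (E → ¬A)) ∨ A   — eliminate ↔
≡ ¬D ∨ ¬((¬¬A ∨ E) ∧ (E → ¬A)) ∨ A   — eliminate →
≡ ¬D ∨ ¬((¬¬A ∨ E) ∧ (¬E ∨ ¬A)) ∨ A   — eliminate →
≡ ¬D ∨ ¬(¬¬A ∨ E) ∨ ¬(¬E ∨ ¬A) ∨ A   — De Morgan
≡ ¬D ∨ (¬¬¬A ∧ ¬E) ∨ ¬(¬E ∨ ¬A) ∨ A   — De Morgan
≡ ¬D ∨ (¬A ∧ ¬E) ∨ ¬(¬E ∨ ¬A) ∨ A   — double negation
≡ ¬D ∨ (¬A ∧ ¬E) ∨ (¬¬E ∧ ¬¬A) ∨ A   — De Morgan
≡ ¬D ∨ (¬A ∧ ¬E) ∨ (E ∧ ¬¬A) ∨ A   — double negation
≡ ¬D ∨ (¬A ∧ ¬E) ∨ (E ∧ A) ∨ A   — double negation
≡ ¬D ∨ (¬A ∧ ¬E) ∨ A   — simplify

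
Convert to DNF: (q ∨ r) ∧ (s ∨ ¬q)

q ∧ s ∨ r ∧ s ∨ r ∧ ¬q

(q ∨ r) ∧ (s ∨ ¬q)
= q ∧ s ∨ q ∧ ¬q ∨ r ∧ s ∨ r ∧ ¬q   [distribute ∧ over ∨]
= q ∧ s ∨ r ∧ s ∨ r ∧ ¬q   [simplify]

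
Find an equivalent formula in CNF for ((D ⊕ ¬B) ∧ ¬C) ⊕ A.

((D ⊕ ¬B) ∧ ¬C) ⊕ A
≡ (((D ⊕ ¬B) ∧ ¬C) ∨ A) ∧ ¬((D ⊕ ¬B) ∧ ¬C ∧ A)   [expand ⊕]
≡ (((D ∨ ¬B) ∧ ¬(D ∧ ¬B) ∧ ¬C) ∨ A) ∧ ¬((D ⊕ ¬B) ∧ ¬C ∧ A)   [expand ⊕]
≡ (((D ∨ ¬B) ∧ ¬(D ∧ ¬B) ∧ ¬C) ∨ A) ∧ ¬((D ∨ ¬B) ∧ ¬(D ∧ ¬B) ∧ ¬C ∧ A)   [expand ⊕]
≡ (((D ∨ ¬B) ∧ (¬D ∨ ¬¬B) ∧ ¬C) ∨ A) ∧ ¬((D ∨ ¬B) ∧ ¬(D ∧ ¬B) ∧ ¬C ∧ A)   [De Morgan]
≡ (((D ∨ ¬B) ∧ (¬D ∨ B) ∧ ¬C) ∨ A) ∧ ¬((D ∨ ¬B) ∧ ¬(D ∧ ¬B) ∧ ¬C ∧ A)   [double negation]
≡ (((D ∨ ¬B) ∧ (¬D ∨ B) ∧ ¬C) ∨ A) ∧ (¬(D ∨ ¬B) ∨ ¬¬(D ∧ ¬B) ∨ ¬¬C ∨ ¬A)   [De Morgan]
≡ (((D ∨ ¬B) ∧ (¬D ∨ B) ∧ ¬C) ∨ A) ∧ ((¬D ∧ ¬¬B) ∨ ¬¬(D ∧ ¬B) ∨ ¬¬C ∨ ¬A)   [De Morgan]
≡ (((D ∨ ¬B) ∧ (¬D ∨ B) ∧ ¬C) ∨ A) ∧ ((¬D ∧ B) ∨ ¬¬(D ∧ ¬B) ∨ ¬¬C ∨ ¬A)   [double negation]
≡ (((D ∨ ¬B) ∧ (¬D ∨ B) ∧ ¬C) ∨ A) ∧ ((¬D ∧ B) ∨ (D ∧ ¬B) ∨ ¬¬C ∨ ¬A)   [double negation]
≡ (((D ∨ ¬B) ∧ (¬D ∨ B) ∧ ¬C) ∨ A) ∧ ((¬D ∧ B) ∨ (D ∧ ¬B) ∨ C ∨ ¬A)   [double negation]
≡ (D ∨ ¬B ∨ A) ∧ (¬D ∨ B ∨ A) ∧ (¬C ∨ A) ∧ (¬D ∨ D ∨ C ∨ ¬A) ∧ (¬D ∨ ¬B ∨ C ∨ ¬A) ∧ (B ∨ D ∨ C ∨ ¬A) ∧ (B ∨ ¬B ∨ C ∨ ¬A)   [distribute ∨ over ∧]
≡ (D ∨ ¬B ∨ A) ∧ (¬D ∨ B ∨ A) ∧ (¬C ∨ A) ∧ (¬D ∨ ¬B ∨ C ∨ ¬A) ∧ (B ∨ D ∨ C ∨ ¬A)   [simplify]

(D ∨ ¬B ∨ A) ∧ (¬D ∨ B ∨ A) ∧ (¬C ∨ A) ∧ (¬D ∨ ¬B ∨ C ∨ ¬A) ∧ (B ∨ D ∨ C ∨ ¬A)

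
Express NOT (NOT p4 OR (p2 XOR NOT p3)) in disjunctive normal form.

NOT (NOT p4 OR (p2 XOR NOT p3))
≡ NOT (NOT p4 OR (p2 AND NOT NOT p3) OR (NOT p2 AND NOT p3))   [expand XOR]
≡ NOT NOT p4 AND NOT (p2 AND NOT NOT p3) AND NOT (NOT p2 AND NOT p3)   [De Morgan]
≡ p4 AND NOT (p2 AND NOT NOT p3) AND NOT (NOT p2 AND NOT p3)   [double negation]
≡ p4 AND (NOT p2 OR NOT NOT NOT p3) AND NOT (NOT p2 AND NOT p3)   [De Morgan]
≡ p4 AND (NOT p2 OR NOT p3) AND NOT (NOT p2 AND NOT p3)   [double negation]
≡ p4 AND (NOT p2 OR NOT p3) AND (NOT NOT p2 OR NOT NOT p3)   [De Morgan]
≡ p4 AND (NOT p2 OR NOT p3) AND (p2 OR NOT NOT p3)   [double negation]
≡ p4 AND (NOT p2 OR NOT p3) AND (p2 OR p3)   [double negation]
≡ (p4 AND NOT p2 AND p2) OR (p4 AND NOT p2 AND p3) OR (p4 AND NOT p3 AND p2) OR (p4 AND NOT p3 AND p3)   [distribute AND over OR]
≡ (p4 AND NOT p2 AND p3) OR (p4 AND NOT p3 AND p2)   [simplify]

(p4 AND NOT p2 AND p3) OR (p4 AND NOT p3 AND p2)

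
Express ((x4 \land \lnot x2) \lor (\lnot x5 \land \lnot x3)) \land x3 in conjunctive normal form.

(x4 \lor \lnot x5) \land (x4 \lor \lnot x3) \land (\lnot x2 \lor \lnot x5) \land (\lnot x2 \lor \lnot x3) \land x3

((x4 \land \lnot x2) \lor (\lnot x5 \land \lnot x3)) \land x3
≡ (x4 \lor \lnot x5) \land (x4 \lor \lnot x3) \land (\lnot x2 \lor \lnot x5) \land (\lnot x2 \lor \lnot x3) \land x3   [distribute \lor over \land]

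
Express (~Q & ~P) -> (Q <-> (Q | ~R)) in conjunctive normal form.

(~Q & ~P) -> (Q <-> (Q | ~R))
⇔ ~(~Q & ~P) | (Q <-> (Q | ~R))   (eliminate ->)
⇔ ~(~Q & ~P) | ((Q -> (Q | ~R)) & ((Q | ~R) -> Q))   (eliminate <->)
⇔ ~(~Q & ~P) | ((~Q | Q | ~R) & ((Q | ~R) -> Q))   (eliminate ->)
⇔ ~(~Q & ~P) | ((~Q | Q | ~R) & (~(Q | ~R) | Q))   (eliminate ->)
⇔ ~~Q | ~~P | ((~Q | Q | ~R) & (~(Q | ~R) | Q))   (De Morgan)
⇔ Q | ~~P | ((~Q | Q | ~R) & (~(Q | ~R) | Q))   (double negation)
⇔ Q | P | ((~Q | Q | ~R) & (~(Q | ~R) | Q))   (double negation)
⇔ Q | P | ((~Q | Q | ~R) & ((~Q & ~~R) | Q))   (De Morgan)
⇔ Q | P | ((~Q | Q | ~R) & ((~Q & R) | Q))   (double negation)
⇔ (Q | P | ~Q | Q | ~R) & (Q | P | ~Q | Q) & (Q | P | R | Q)   (distribute | over &)
⇔ Q | P | R   (simplify)

Q | P | R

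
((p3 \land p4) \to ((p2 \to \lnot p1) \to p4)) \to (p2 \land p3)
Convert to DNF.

((p3 \land p4) \to ((p2 \to \lnot p1) \to p4)) \to (p2 \land p3)
⇔ \lnot ((p3 \land p4) \to ((p2 \to \lnot p1) \to p4)) \lor (p2 \land p3)
⇔ \lnot (\lnot (p3 \land p4) \lor ((p2 \to \lnot p1) \to p4)) \lor (p2 \land p3)
⇔ \lnot (\lnot (p3 \land p4) \lor \lnot (p2 \to \lnot p1) \lor p4) \lor (p2 \land p3)
⇔ \lnot (\lnot (p3 \land p4) \lor \lnot (\lnot p2 \lor \lnot p1) \lor p4) \lor (p2 \land p3)
⇔ (\lnot \lnot (p3 \land p4) \land \lnot \lnot (\lnot p2 \lor \lnot p1) \land \lnot p4) \lor (p2 \land p3)
⇔ (p3 \land p4 \land \lnot \lnot (\lnot p2 \lor \lnot p1) \land \lnot p4) \lor (p2 \land p3)
⇔ (p3 \land p4 \land (\lnot p2 \lor \lnot p1) \land \lnot p4) \lor (p2 \land p3)
⇔ (p3 \land p4 \land \lnot p2 \land \lnot p4) \lor (p3 \land p4 \land \lnot p1 \land \lnot p4) \lor (p2 \land p3)
⇔ p2 \land p3

p2 \land p3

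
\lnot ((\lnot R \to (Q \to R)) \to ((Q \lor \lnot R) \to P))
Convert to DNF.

\lnot ((\lnot R \to (Q \to R)) \to ((Q \lor \lnot R) \to P))
≡ \lnot (\lnot (\lnot R \to (Q \to R)) \lor ((Q \lor \lnot R) \to P))
≡ \lnot (\lnot (\lnot \lnot R \lor (Q \to R)) \lor ((Q \lor \lnot R) \to P))
≡ \lnot (\lnot (\lnot \lnot R \lor \lnot Q \lor R) \lor ((Q \lor \lnot R) \to P))
≡ \lnot (\lnot (\lnot \lnot R \lor \lnot Q \lor R) \lor \lnot (Q \lor \lnot R) \lor P)
≡ \lnot \lnot (\lnot \lnot R \lor \lnot Q \lor R) \land \lnot \lnot (Q \lor \lnot R) \land \lnot P
≡ (\lnot \lnot R \lor \lnot Q \lor R) \land \lnot \lnot (Q \lor \lnot R) \land \lnot P
≡ (R \lor \lnot Q \lor R) \land \lnot \lnot (Q \lor \lnot R) \land \lnot P
≡ (R \lor \lnot Q \lor R) \land (Q \lor \lnot R) \land \lnot P
≡ (R \land Q \land \lnot P) \lor (R \land \lnot R \land \lnot P) \lor (\lnot Q \land Q \land \lnot P) \lor (\lnot Q \land \lnot R \land \lnot P) \lor (R \land Q \land \lnot P) \lor (R \land \lnot R \land \lnot P)
≡ (R \land Q \land \lnot P) \lor (\lnot Q \land \lnot R \land \lnot P)

(R \land Q \land \lnot P) \lor (\lnot Q \land \lnot R \land \lnot P)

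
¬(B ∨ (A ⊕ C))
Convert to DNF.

(¬B ∧ ¬A ∧ ¬C) ∨ (¬B ∧ C ∧ A)

¬(B ∨ (A ⊕ C))
⇔ ¬(B ∨ (A ∧ ¬C) ∨ (¬A ∧ C))
⇔ ¬B ∧ ¬(A ∧ ¬C) ∧ ¬(¬A ∧ C)
⇔ ¬B ∧ (¬A ∨ ¬¬C) ∧ ¬(¬A ∧ C)
⇔ ¬B ∧ (¬A ∨ C) ∧ ¬(¬A ∧ C)
⇔ ¬B ∧ (¬A ∨ C) ∧ (¬¬A ∨ ¬C)
⇔ ¬B ∧ (¬A ∨ C) ∧ (A ∨ ¬C)
⇔ (¬B ∧ ¬A ∧ A) ∨ (¬B ∧ ¬A ∧ ¬C) ∨ (¬B ∧ C ∧ A) ∨ (¬B ∧ C ∧ ¬C)
⇔ (¬B ∧ ¬A ∧ ¬C) ∨ (¬B ∧ C ∧ A)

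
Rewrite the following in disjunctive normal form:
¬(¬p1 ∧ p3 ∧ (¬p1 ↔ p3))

p1 ∨ ¬p3

¬(¬p1 ∧ p3 ∧ (¬p1 ↔ p3))
⇔ ¬(¬p1 ∧ p3 ∧ (¬p1 → p3) ∧ (p3 → ¬p1))   [eliminate ↔]
⇔ ¬(¬p1 ∧ p3 ∧ (¬¬p1 ∨ p3) ∧ (p3 → ¬p1))   [eliminate →]
⇔ ¬(¬p1 ∧ p3 ∧ (¬¬p1 ∨ p3) ∧ (¬p3 ∨ ¬p1))   [eliminate →]
⇔ ¬¬p1 ∨ ¬p3 ∨ ¬(¬¬p1 ∨ p3) ∨ ¬(¬p3 ∨ ¬p1)   [De Morgan]
⇔ p1 ∨ ¬p3 ∨ ¬(¬¬p1 ∨ p3) ∨ ¬(¬p3 ∨ ¬p1)   [double negation]
⇔ p1 ∨ ¬p3 ∨ (¬¬¬p1 ∧ ¬p3) ∨ ¬(¬p3 ∨ ¬p1)   [De Morgan]
⇔ p1 ∨ ¬p3 ∨ (¬p1 ∧ ¬p3) ∨ ¬(¬p3 ∨ ¬p1)   [double negation]
⇔ p1 ∨ ¬p3 ∨ (¬p1 ∧ ¬p3) ∨ (¬¬p3 ∧ ¬¬p1)   [De Morgan]
⇔ p1 ∨ ¬p3 ∨ (¬p1 ∧ ¬p3) ∨ (p3 ∧ ¬¬p1)   [double negation]
⇔ p1 ∨ ¬p3 ∨ (¬p1 ∧ ¬p3) ∨ (p3 ∧ p1)   [double negation]
⇔ p1 ∨ ¬p3   [simplify]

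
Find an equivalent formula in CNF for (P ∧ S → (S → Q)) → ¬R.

(P ∧ S → (S → Q)) → ¬R
≡ ¬(P ∧ S → (S → Q)) ∨ ¬R   [eliminate →]
≡ ¬(¬(P ∧ S) ∨ (S → Q)) ∨ ¬R   [eliminate →]
≡ ¬(¬(P ∧ S) ∨ ¬S ∨ Q) ∨ ¬R   [eliminate →]
≡ ¬¬(P ∧ S) ∧ ¬¬S ∧ ¬Q ∨ ¬R   [De Morgan]
≡ P ∧ S ∧ ¬¬S ∧ ¬Q ∨ ¬R   [double negation]
≡ P ∧ S ∧ S ∧ ¬Q ∨ ¬R   [double negation]
≡ (P ∨ ¬R) ∧ (S ∨ ¬R) ∧ (S ∨ ¬R) ∧ (¬Q ∨ ¬R)   [distribute ∨ over ∧]
≡ (P ∨ ¬R) ∧ (S ∨ ¬R) ∧ (¬Q ∨ ¬R)   [simplify]

(P ∨ ¬R) ∧ (S ∨ ¬R) ∧ (¬Q ∨ ¬R)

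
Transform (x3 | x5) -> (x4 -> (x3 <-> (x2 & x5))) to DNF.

(~x3 & ~x5) | ~x4 | (~x3 & ~x2) | (x2 & x5 & x3)

(x3 | x5) -> (x4 -> (x3 <-> (x2 & x5)))
⇔ ~(x3 | x5) | (x4 -> (x3 <-> (x2 & x5)))   [eliminate ->]
⇔ ~(x3 | x5) | ~x4 | (x3 <-> (x2 & x5))   [eliminate ->]
⇔ ~(x3 | x5) | ~x4 | ((x3 -> (x2 & x5)) & ((x2 & x5) -> x3))   [eliminate <->]
⇔ ~(x3 | x5) | ~x4 | ((~x3 | (x2 & x5)) & ((x2 & x5) -> x3))   [eliminate ->]
⇔ ~(x3 | x5) | ~x4 | ((~x3 | (x2 & x5)) & (~(x2 & x5) | x3))   [eliminate ->]
⇔ (~x3 & ~x5) | ~x4 | ((~x3 | (x2 & x5)) & (~(x2 & x5) | x3))   [De Morgan]
⇔ (~x3 & ~x5) | ~x4 | ((~x3 | (x2 & x5)) & (~x2 | ~x5 | x3))   [De Morgan]
⇔ (~x3 & ~x5) | ~x4 | (~x3 & ~x2) | (~x3 & ~x5) | (~x3 & x3) | (x2 & x5 & ~x2) | (x2 & x5 & ~x5) | (x2 & x5 & x3)   [distribute & over |]
⇔ (~x3 & ~x5) | ~x4 | (~x3 & ~x2) | (x2 & x5 & x3)   [simplify]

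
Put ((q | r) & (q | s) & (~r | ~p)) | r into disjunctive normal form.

(q & ~r) | (q & ~p) | r

((q | r) & (q | s) & (~r | ~p)) | r
⇔ (q & q & ~r) | (q & q & ~p) | (q & s & ~r) | (q & s & ~p) | (r & q & ~r) | (r & q & ~p) | (r & s & ~r) | (r & s & ~p) | r   — distribute & over |
⇔ (q & ~r) | (q & ~p) | r   — simplify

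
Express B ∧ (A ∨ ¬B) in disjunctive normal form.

B ∧ (A ∨ ¬B)
= (B ∧ A) ∨ (B ∧ ¬B)   (distribute ∧ over ∨)
= B ∧ A   (simplify)

B ∧ A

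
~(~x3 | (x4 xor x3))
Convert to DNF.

~(~x3 | (x4 xor x3))
= ~(~x3 | (x4 & ~x3) | (~x4 & x3))   (expand xor)
= ~~x3 & ~(x4 & ~x3) & ~(~x4 & x3)   (De Morgan)
= x3 & ~(x4 & ~x3) & ~(~x4 & x3)   (double negation)
= x3 & (~x4 | ~~x3) & ~(~x4 & x3)   (De Morgan)
= x3 & (~x4 | x3) & ~(~x4 & x3)   (double negation)
= x3 & (~x4 | x3) & (~~x4 | ~x3)   (De Morgan)
= x3 & (~x4 | x3) & (x4 | ~x3)   (double negation)
= (x3 & ~x4 & x4) | (x3 & ~x4 & ~x3) | (x3 & x3 & x4) | (x3 & x3 & ~x3)   (distribute & over |)
= x3 & x4   (simplify)

x3 & x4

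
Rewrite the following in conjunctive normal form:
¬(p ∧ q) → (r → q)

¬(p ∧ q) → (r → q)
⇔ ¬¬(p ∧ q) ∨ (r → q)   — eliminate →
⇔ ¬¬(p ∧ q) ∨ ¬r ∨ q   — eliminate →
⇔ (p ∧ q) ∨ ¬r ∨ q   — double negation
⇔ (p ∨ ¬r ∨ q) ∧ (q ∨ ¬r ∨ q)   — distribute ∨ over ∧
⇔ q ∨ ¬r   — simplify

q ∨ ¬r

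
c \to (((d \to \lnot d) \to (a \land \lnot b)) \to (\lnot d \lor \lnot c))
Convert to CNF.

\lnot c \lor \lnot d

c \to (((d \to \lnot d) \to (a \land \lnot b)) \to (\lnot d \lor \lnot c))
⇔ \lnot c \lor (((d \to \lnot d) \to (a \land \lnot b)) \to (\lnot d \lor \lnot c))   [eliminate \to]
⇔ \lnot c \lor \lnot ((d \to \lnot d) \to (a \land \lnot b)) \lor \lnot d \lor \lnot c   [eliminate \to]
⇔ \lnot c \lor \lnot (\lnot (d \to \lnot d) \lor (a \land \lnot b)) \lor \lnot d \lor \lnot c   [eliminate \to]
⇔ \lnot c \lor \lnot (\lnot (\lnot d \lor \lnot d) \lor (a \land \lnot b)) \lor \lnot d \lor \lnot c   [eliminate \to]
⇔ \lnot c \lor (\lnot \lnot (\lnot d \lor \lnot d) \land \lnot (a \land \lnot b)) \lor \lnot d \lor \lnot c   [De Morgan]
⇔ \lnot c \lor ((\lnot d \lor \lnot d) \land \lnot (a \land \lnot b)) \lor \lnot d \lor \lnot c   [double negation]
⇔ \lnot c \lor ((\lnot d \lor \lnot d) \land (\lnot a \lor \lnot \lnot b)) \lor \lnot d \lor \lnot c   [De Morgan]
⇔ \lnot c \lor ((\lnot d \lor \lnot d) \land (\lnot a \lor b)) \lor \lnot d \lor \lnot c   [double negation]
⇔ (\lnot c \lor \lnot d \lor \lnot d \lor \lnot d \lor \lnot c) \land (\lnot c \lor \lnot a \lor b \lor \lnot d \lor \lnot c)   [distribute \lor over \land]
⇔ \lnot c \lor \lnot d   [simplify]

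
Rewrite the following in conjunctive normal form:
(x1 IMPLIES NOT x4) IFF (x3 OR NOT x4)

(x1 IMPLIES NOT x4) IFF (x3 OR NOT x4)
≡ ((x1 IMPLIES NOT x4) IMPLIES (x3 OR NOT x4)) AND ((x3 OR NOT x4) IMPLIES (x1 IMPLIES NOT x4))
≡ (NOT (x1 IMPLIES NOT x4) OR x3 OR NOT x4) AND ((x3 OR NOT x4) IMPLIES (x1 IMPLIES NOT x4))
≡ (NOT (NOT x1 OR NOT x4) OR x3 OR NOT x4) AND ((x3 OR NOT x4) IMPLIES (x1 IMPLIES NOT x4))
≡ (NOT (NOT x1 OR NOT x4) OR x3 OR NOT x4) AND (NOT (x3 OR NOT x4) OR (x1 IMPLIES NOT x4))
≡ (NOT (NOT x1 OR NOT x4) OR x3 OR NOT x4) AND (NOT (x3 OR NOT x4) OR NOT x1 OR NOT x4)
≡ ((NOT NOT x1 AND NOT NOT x4) OR x3 OR NOT x4) AND (NOT (x3 OR NOT x4) OR NOT x1 OR NOT x4)
≡ ((x1 AND NOT NOT x4) OR x3 OR NOT x4) AND (NOT (x3 OR NOT x4) OR NOT x1 OR NOT x4)
≡ ((x1 AND x4) OR x3 OR NOT x4) AND (NOT (x3 OR NOT x4) OR NOT x1 OR NOT x4)
≡ ((x1 AND x4) OR x3 OR NOT x4) AND ((NOT x3 AND NOT NOT x4) OR NOT x1 OR NOT x4)
≡ ((x1 AND x4) OR x3 OR NOT x4) AND ((NOT x3 AND x4) OR NOT x1 OR NOT x4)
≡ (x1 OR x3 OR NOT x4) AND (x4 OR x3 OR NOT x4) AND (NOT x3 OR NOT x1 OR NOT x4) AND (x4 OR NOT x1 OR NOT x4)
≡ (x1 OR x3 OR NOT x4) AND (NOT x3 OR NOT x1 OR NOT x4)

(x1 OR x3 OR NOT x4) AND (NOT x3 OR NOT x1 OR NOT x4)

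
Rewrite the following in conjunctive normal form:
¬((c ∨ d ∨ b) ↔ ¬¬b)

(c ∨ d ∨ b) ∧ ¬b

¬((c ∨ d ∨ b) ↔ ¬¬b)
⇔ ¬(((c ∨ d ∨ b) → ¬¬b) ∧ (¬¬b → (c ∨ d ∨ b)))   — eliminate ↔
⇔ ¬((¬(c ∨ d ∨ b) ∨ ¬¬b) ∧ (¬¬b → (c ∨ d ∨ b)))   — eliminate →
⇔ ¬((¬(c ∨ d ∨ b) ∨ ¬¬b) ∧ (¬¬¬b ∨ c ∨ d ∨ b))   — eliminate →
⇔ ¬(¬(c ∨ d ∨ b) ∨ ¬¬b) ∨ ¬(¬¬¬b ∨ c ∨ d ∨ b)   — De Morgan
⇔ (¬¬(c ∨ d ∨ b) ∧ ¬¬¬b) ∨ ¬(¬¬¬b ∨ c ∨ d ∨ b)   — De Morgan
⇔ ((c ∨ d ∨ b) ∧ ¬¬¬b) ∨ ¬(¬¬¬b ∨ c ∨ d ∨ b)   — double negation
⇔ ((c ∨ d ∨ b) ∧ ¬b) ∨ ¬(¬¬¬b ∨ c ∨ d ∨ b)   — double negation
⇔ ((c ∨ d ∨ b) ∧ ¬b) ∨ (¬¬¬¬b ∧ ¬c ∧ ¬d ∧ ¬b)   — De Morgan
⇔ ((c ∨ d ∨ b) ∧ ¬b) ∨ (¬¬b ∧ ¬c ∧ ¬d ∧ ¬b)   — double negation
⇔ ((c ∨ d ∨ b) ∧ ¬b) ∨ (b ∧ ¬c ∧ ¬d ∧ ¬b)   — double negation
⇔ (c ∨ d ∨ b ∨ b) ∧ (c ∨ d ∨ b ∨ ¬c) ∧ (c ∨ d ∨ b ∨ ¬d) ∧ (c ∨ d ∨ b ∨ ¬b) ∧ (¬b ∨ b) ∧ (¬b ∨ ¬c) ∧ (¬b ∨ ¬d) ∧ (¬b ∨ ¬b)   — distribute ∨ over ∧
⇔ (c ∨ d ∨ b) ∧ ¬b   — simplify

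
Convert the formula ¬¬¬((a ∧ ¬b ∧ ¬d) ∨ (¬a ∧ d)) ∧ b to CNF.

¬¬¬((a ∧ ¬b ∧ ¬d) ∨ (¬a ∧ d)) ∧ b
≡ ¬((a ∧ ¬b ∧ ¬d) ∨ (¬a ∧ d)) ∧ b   [double negation]
≡ ¬(a ∧ ¬b ∧ ¬d) ∧ ¬(¬a ∧ d) ∧ b   [De Morgan]
≡ (¬a ∨ ¬¬b ∨ ¬¬d) ∧ ¬(¬a ∧ d) ∧ b   [De Morgan]
≡ (¬a ∨ b ∨ ¬¬d) ∧ ¬(¬a ∧ d) ∧ b   [double negation]
≡ (¬a ∨ b ∨ d) ∧ ¬(¬a ∧ d) ∧ b   [double negation]
≡ (¬a ∨ b ∨ d) ∧ (¬¬a ∨ ¬d) ∧ b   [De Morgan]
≡ (¬a ∨ b ∨ d) ∧ (a ∨ ¬d) ∧ b   [double negation]
≡ (a ∨ ¬d) ∧ b   [simplify]

(a ∨ ¬d) ∧ b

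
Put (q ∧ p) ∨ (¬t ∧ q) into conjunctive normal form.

(q ∧ p) ∨ (¬t ∧ q)
≡ (q ∨ ¬t) ∧ (q ∨ q) ∧ (p ∨ ¬t) ∧ (p ∨ q)   [distribute ∨ over ∧]
≡ q ∧ (p ∨ ¬t)   [simplify]

q ∧ (p ∨ ¬t)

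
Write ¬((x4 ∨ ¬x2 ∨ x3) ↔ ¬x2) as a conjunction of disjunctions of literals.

¬((x4 ∨ ¬x2 ∨ x3) ↔ ¬x2)
⇔ ¬(((x4 ∨ ¬x2 ∨ x3) → ¬x2) ∧ (¬x2 → (x4 ∨ ¬x2 ∨ x3)))   [eliminate ↔]
⇔ ¬((¬(x4 ∨ ¬x2 ∨ x3) ∨ ¬x2) ∧ (¬x2 → (x4 ∨ ¬x2 ∨ x3)))   [eliminate →]
⇔ ¬((¬(x4 ∨ ¬x2 ∨ x3) ∨ ¬x2) ∧ (¬¬x2 ∨ x4 ∨ ¬x2 ∨ x3))   [eliminate →]
⇔ ¬(¬(x4 ∨ ¬x2 ∨ x3) ∨ ¬x2) ∨ ¬(¬¬x2 ∨ x4 ∨ ¬x2 ∨ x3)   [De Morgan]
⇔ (¬¬(x4 ∨ ¬x2 ∨ x3) ∧ ¬¬x2) ∨ ¬(¬¬x2 ∨ x4 ∨ ¬x2 ∨ x3)   [De Morgan]
⇔ ((x4 ∨ ¬x2 ∨ x3) ∧ ¬¬x2) ∨ ¬(¬¬x2 ∨ x4 ∨ ¬x2 ∨ x3)   [double negation]
⇔ ((x4 ∨ ¬x2 ∨ x3) ∧ x2) ∨ ¬(¬¬x2 ∨ x4 ∨ ¬x2 ∨ x3)   [double negation]
⇔ ((x4 ∨ ¬x2 ∨ x3) ∧ x2) ∨ (¬¬¬x2 ∧ ¬x4 ∧ ¬¬x2 ∧ ¬x3)   [De Morgan]
⇔ ((x4 ∨ ¬x2 ∨ x3) ∧ x2) ∨ (¬x2 ∧ ¬x4 ∧ ¬¬x2 ∧ ¬x3)   [double negation]
⇔ ((x4 ∨ ¬x2 ∨ x3) ∧ x2) ∨ (¬x2 ∧ ¬x4 ∧ x2 ∧ ¬x3)   [double negation]
⇔ (x4 ∨ ¬x2 ∨ x3 ∨ ¬x2) ∧ (x4 ∨ ¬x2 ∨ x3 ∨ ¬x4) ∧ (x4 ∨ ¬x2 ∨ x3 ∨ x2) ∧ (x4 ∨ ¬x2 ∨ x3 ∨ ¬x3) ∧ (x2 ∨ ¬x2) ∧ (x2 ∨ ¬x4) ∧ (x2 ∨ x2) ∧ (x2 ∨ ¬x3)   [distribute ∨ over ∧]
⇔ (x4 ∨ ¬x2 ∨ x3) ∧ x2   [simplify]

(x4 ∨ ¬x2 ∨ x3) ∧ x2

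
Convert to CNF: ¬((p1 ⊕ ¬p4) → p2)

¬((p1 ⊕ ¬p4) → p2)
⇔ ¬(¬(p1 ⊕ ¬p4) ∨ p2)   [eliminate →]
⇔ ¬(¬((p1 ∨ ¬p4) ∧ ¬(p1 ∧ ¬p4)) ∨ p2)   [expand ⊕]
⇔ ¬¬((p1 ∨ ¬p4) ∧ ¬(p1 ∧ ¬p4)) ∧ ¬p2   [De Morgan]
⇔ (p1 ∨ ¬p4) ∧ ¬(p1 ∧ ¬p4) ∧ ¬p2   [double negation]
⇔ (p1 ∨ ¬p4) ∧ (¬p1 ∨ ¬¬p4) ∧ ¬p2   [De Morgan]
⇔ (p1 ∨ ¬p4) ∧ (¬p1 ∨ p4) ∧ ¬p2   [double negation]

(p1 ∨ ¬p4) ∧ (¬p1 ∨ p4) ∧ ¬p2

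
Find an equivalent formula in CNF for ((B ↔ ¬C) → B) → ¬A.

((B ↔ ¬C) → B) → ¬A
⇔ ¬((B ↔ ¬C) → B) ∨ ¬A   (eliminate →)
⇔ ¬(¬(B ↔ ¬C) ∨ B) ∨ ¬A   (eliminate →)
⇔ ¬(¬((B → ¬C) ∧ (¬C → B)) ∨ B) ∨ ¬A   (eliminate ↔)
⇔ ¬(¬((¬B ∨ ¬C) ∧ (¬C → B)) ∨ B) ∨ ¬A   (eliminate →)
⇔ ¬(¬((¬B ∨ ¬C) ∧ (¬¬C ∨ B)) ∨ B) ∨ ¬A   (eliminate →)
⇔ (¬¬((¬B ∨ ¬C) ∧ (¬¬C ∨ B)) ∧ ¬B) ∨ ¬A   (De Morgan)
⇔ ((¬B ∨ ¬C) ∧ (¬¬C ∨ B) ∧ ¬B) ∨ ¬A   (double negation)
⇔ ((¬B ∨ ¬C) ∧ (C ∨ B) ∧ ¬B) ∨ ¬A   (double negation)
⇔ (¬B ∨ ¬C ∨ ¬A) ∧ (C ∨ B ∨ ¬A) ∧ (¬B ∨ ¬A)   (distribute ∨ over ∧)
⇔ (C ∨ B ∨ ¬A) ∧ (¬B ∨ ¬A)   (simplify)

(C ∨ B ∨ ¬A) ∧ (¬B ∨ ¬A)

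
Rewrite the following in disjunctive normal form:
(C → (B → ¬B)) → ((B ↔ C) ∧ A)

(C ∧ B) ∨ (¬B ∧ ¬C ∧ A)

(C → (B → ¬B)) → ((B ↔ C) ∧ A)
⇔ ¬(C → (B → ¬B)) ∨ ((B ↔ C) ∧ A)   [eliminate →]
⇔ ¬(¬C ∨ (B → ¬B)) ∨ ((B ↔ C) ∧ A)   [eliminate →]
⇔ ¬(¬C ∨ ¬B ∨ ¬B) ∨ ((B ↔ C) ∧ A)   [eliminate →]
⇔ ¬(¬C ∨ ¬B ∨ ¬B) ∨ ((B → C) ∧ (C → B) ∧ A)   [eliminate ↔]
⇔ ¬(¬C ∨ ¬B ∨ ¬B) ∨ ((¬B ∨ C) ∧ (C → B) ∧ A)   [eliminate →]
⇔ ¬(¬C ∨ ¬B ∨ ¬B) ∨ ((¬B ∨ C) ∧ (¬C ∨ B) ∧ A)   [eliminate →]
⇔ (¬¬C ∧ ¬¬B ∧ ¬¬B) ∨ ((¬B ∨ C) ∧ (¬C ∨ B) ∧ A)   [De Morgan]
⇔ (C ∧ ¬¬B ∧ ¬¬B) ∨ ((¬B ∨ C) ∧ (¬C ∨ B) ∧ A)   [double negation]
⇔ (C ∧ B ∧ ¬¬B) ∨ ((¬B ∨ C) ∧ (¬C ∨ B) ∧ A)   [double negation]
⇔ (C ∧ B ∧ B) ∨ ((¬B ∨ C) ∧ (¬C ∨ B) ∧ A)   [double negation]
⇔ (C ∧ B ∧ B) ∨ (¬B ∧ ¬C ∧ A) ∨ (¬B ∧ B ∧ A) ∨ (C ∧ ¬C ∧ A) ∨ (C ∧ B ∧ A)   [distribute ∧ over ∨]
⇔ (C ∧ B) ∨ (¬B ∧ ¬C ∧ A)   [simplify]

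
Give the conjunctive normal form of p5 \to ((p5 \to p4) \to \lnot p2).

p5 \to ((p5 \to p4) \to \lnot p2)
⇔ \lnot p5 \lor ((p5 \to p4) \to \lnot p2)   — eliminate \to
⇔ \lnot p5 \lor \lnot (p5 \to p4) \lor \lnot p2   — eliminate \to
⇔ \lnot p5 \lor \lnot (\lnot p5 \lor p4) \lor \lnot p2   — eliminate \to
⇔ \lnot p5 \lor (\lnot \lnot p5 \land \lnot p4) \lor \lnot p2   — De Morgan
⇔ \lnot p5 \lor (p5 \land \lnot p4) \lor \lnot p2   — double negation
⇔ (\lnot p5 \lor p5 \lor \lnot p2) \land (\lnot p5 \lor \lnot p4 \lor \lnot p2)   — distribute \lor over \land
⇔ \lnot p5 \lor \lnot p4 \lor \lnot p2   — simplify

\lnot p5 \lor \lnot p4 \lor \lnot p2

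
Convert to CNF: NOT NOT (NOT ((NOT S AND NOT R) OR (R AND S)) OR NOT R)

NOT R OR NOT S

NOT NOT (NOT ((NOT S AND NOT R) OR (R AND S)) OR NOT R)
⇔ NOT ((NOT S AND NOT R) OR (R AND S)) OR NOT R
⇔ (NOT (NOT S AND NOT R) AND NOT (R AND S)) OR NOT R
⇔ ((NOT NOT S OR NOT NOT R) AND NOT (R AND S)) OR NOT R
⇔ ((S OR NOT NOT R) AND NOT (R AND S)) OR NOT R
⇔ ((S OR R) AND NOT (R AND S)) OR NOT R
⇔ ((S OR R) AND (NOT R OR NOT S)) OR NOT R
⇔ (S OR R OR NOT R) AND (NOT R OR NOT S OR NOT R)
⇔ NOT R OR NOT S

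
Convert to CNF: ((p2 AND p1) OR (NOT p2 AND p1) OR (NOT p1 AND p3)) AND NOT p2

(p1 OR p3) AND NOT p2

((p2 AND p1) OR (NOT p2 AND p1) OR (NOT p1 AND p3)) AND NOT p2
≡ (p2 OR NOT p2 OR NOT p1) AND (p2 OR NOT p2 OR p3) AND (p2 OR p1 OR NOT p1) AND (p2 OR p1 OR p3) AND (p1 OR NOT p2 OR NOT p1) AND (p1 OR NOT p2 OR p3) AND (p1 OR p1 OR NOT p1) AND (p1 OR p1 OR p3) AND NOT p2   — distribute OR over AND
≡ (p1 OR p3) AND NOT p2   — simplify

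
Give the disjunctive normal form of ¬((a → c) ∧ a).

(a ∧ ¬c) ∨ ¬a

¬((a → c) ∧ a)
≡ ¬((¬a ∨ c) ∧ a)   [eliminate →]
≡ ¬(¬a ∨ c) ∨ ¬a   [De Morgan]
≡ (¬¬a ∧ ¬c) ∨ ¬a   [De Morgan]
≡ (a ∧ ¬c) ∨ ¬a   [double negation]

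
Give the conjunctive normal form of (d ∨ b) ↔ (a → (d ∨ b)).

a ∨ d ∨ b

(d ∨ b) ↔ (a → (d ∨ b))
= ((d ∨ b) → (a → (d ∨ b))) ∧ ((a → (d ∨ b)) → (d ∨ b))   [eliminate ↔]
= (¬(d ∨ b) ∨ (a → (d ∨ b))) ∧ ((a → (d ∨ b)) → (d ∨ b))   [eliminate →]
= (¬(d ∨ b) ∨ ¬a ∨ d ∨ b) ∧ ((a → (d ∨ b)) → (d ∨ b))   [eliminate →]
= (¬(d ∨ b) ∨ ¬a ∨ d ∨ b) ∧ (¬(a → (d ∨ b)) ∨ d ∨ b)   [eliminate →]
= (¬(d ∨ b) ∨ ¬a ∨ d ∨ b) ∧ (¬(¬a ∨ d ∨ b) ∨ d ∨ b)   [eliminate →]
= ((¬d ∧ ¬b) ∨ ¬a ∨ d ∨ b) ∧ (¬(¬a ∨ d ∨ b) ∨ d ∨ b)   [De Morgan]
= ((¬d ∧ ¬b) ∨ ¬a ∨ d ∨ b) ∧ ((¬¬a ∧ ¬d ∧ ¬b) ∨ d ∨ b)   [De Morgan]
= ((¬d ∧ ¬b) ∨ ¬a ∨ d ∨ b) ∧ ((a ∧ ¬d ∧ ¬b) ∨ d ∨ b)   [double negation]
= (¬d ∨ ¬a ∨ d ∨ b) ∧ (¬b ∨ ¬a ∨ d ∨ b) ∧ (a ∨ d ∨ b) ∧ (¬d ∨ d ∨ b) ∧ (¬b ∨ d ∨ b)   [distribute ∨ over ∧]
= a ∨ d ∨ b   [simplify]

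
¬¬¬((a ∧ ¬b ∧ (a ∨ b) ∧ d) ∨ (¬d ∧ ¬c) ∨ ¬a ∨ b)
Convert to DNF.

¬d ∧ c ∧ a ∧ ¬b

¬¬¬((a ∧ ¬b ∧ (a ∨ b) ∧ d) ∨ (¬d ∧ ¬c) ∨ ¬a ∨ b)
⇔ ¬((a ∧ ¬b ∧ (a ∨ b) ∧ d) ∨ (¬d ∧ ¬c) ∨ ¬a ∨ b)   [double negation]
⇔ ¬(a ∧ ¬b ∧ (a ∨ b) ∧ d) ∧ ¬(¬d ∧ ¬c) ∧ ¬¬a ∧ ¬b   [De Morgan]
⇔ (¬a ∨ ¬¬b ∨ ¬(a ∨ b) ∨ ¬d) ∧ ¬(¬d ∧ ¬c) ∧ ¬¬a ∧ ¬b   [De Morgan]
⇔ (¬a ∨ b ∨ ¬(a ∨ b) ∨ ¬d) ∧ ¬(¬d ∧ ¬c) ∧ ¬¬a ∧ ¬b   [double negation]
⇔ (¬a ∨ b ∨ (¬a ∧ ¬b) ∨ ¬d) ∧ ¬(¬d ∧ ¬c) ∧ ¬¬a ∧ ¬b   [De Morgan]
⇔ (¬a ∨ b ∨ (¬a ∧ ¬b) ∨ ¬d) ∧ (¬¬d ∨ ¬¬c) ∧ ¬¬a ∧ ¬b   [De Morgan]
⇔ (¬a ∨ b ∨ (¬a ∧ ¬b) ∨ ¬d) ∧ (d ∨ ¬¬c) ∧ ¬¬a ∧ ¬b   [double negation]
⇔ (¬a ∨ b ∨ (¬a ∧ ¬b) ∨ ¬d) ∧ (d ∨ c) ∧ ¬¬a ∧ ¬b   [double negation]
⇔ (¬a ∨ b ∨ (¬a ∧ ¬b) ∨ ¬d) ∧ (d ∨ c) ∧ a ∧ ¬b   [double negation]
⇔ (¬a ∧ d ∧ a ∧ ¬b) ∨ (¬a ∧ c ∧ a ∧ ¬b) ∨ (b ∧ d ∧ a ∧ ¬b) ∨ (b ∧ c ∧ a ∧ ¬b) ∨ (¬a ∧ ¬b ∧ d ∧ a ∧ ¬b) ∨ (¬a ∧ ¬b ∧ c ∧ a ∧ ¬b) ∨ (¬d ∧ d ∧ a ∧ ¬b) ∨ (¬d ∧ c ∧ a ∧ ¬b)   [distribute ∧ over ∨]
⇔ ¬d ∧ c ∧ a ∧ ¬b   [simplify]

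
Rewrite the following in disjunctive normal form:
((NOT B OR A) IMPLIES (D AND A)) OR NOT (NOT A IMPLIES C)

(B AND NOT A) OR (D AND A) OR (NOT A AND NOT C)

((NOT B OR A) IMPLIES (D AND A)) OR NOT (NOT A IMPLIES C)
≡ NOT (NOT B OR A) OR (D AND A) OR NOT (NOT A IMPLIES C)   [eliminate IMPLIES]
≡ NOT (NOT B OR A) OR (D AND A) OR NOT (NOT NOT A OR C)   [eliminate IMPLIES]
≡ (NOT NOT B AND NOT A) OR (D AND A) OR NOT (NOT NOT A OR C)   [De Morgan]
≡ (B AND NOT A) OR (D AND A) OR NOT (NOT NOT A OR C)   [double negation]
≡ (B AND NOT A) OR (D AND A) OR (NOT NOT NOT A AND NOT C)   [De Morgan]
≡ (B AND NOT A) OR (D AND A) OR (NOT A AND NOT C)   [double negation]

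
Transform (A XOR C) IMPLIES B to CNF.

(NOT A OR C OR B) AND (NOT C OR A OR B)

(A XOR C) IMPLIES B
⇔ NOT (A XOR C) OR B   — eliminate IMPLIES
⇔ NOT ((A OR C) AND NOT (A AND C)) OR B   — expand XOR
⇔ NOT (A OR C) OR NOT NOT (A AND C) OR B   — De Morgan
⇔ (NOT A AND NOT C) OR NOT NOT (A AND C) OR B   — De Morgan
⇔ (NOT A AND NOT C) OR (A AND C) OR B   — double negation
⇔ (NOT A OR A OR B) AND (NOT A OR C OR B) AND (NOT C OR A OR B) AND (NOT C OR C OR B)   — distribute OR over AND
⇔ (NOT A OR C OR B) AND (NOT C OR A OR B)   — simplify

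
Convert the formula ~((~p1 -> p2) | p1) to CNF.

~((~p1 -> p2) | p1)
= ~(~~p1 | p2 | p1)   [eliminate ->]
= ~~~p1 & ~p2 & ~p1   [De Morgan]
= ~p1 & ~p2 & ~p1   [double negation]
= ~p1 & ~p2   [simplify]

~p1 & ~p2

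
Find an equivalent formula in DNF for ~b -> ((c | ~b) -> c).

~b -> ((c | ~b) -> c)
≡ ~~b | ((c | ~b) -> c)   — eliminate ->
≡ ~~b | ~(c | ~b) | c   — eliminate ->
≡ b | ~(c | ~b) | c   — double negation
≡ b | (~c & ~~b) | c   — De Morgan
≡ b | (~c & b) | c   — double negation
≡ b | c   — simplify

b | c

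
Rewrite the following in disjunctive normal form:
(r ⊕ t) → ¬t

(r ⊕ t) → ¬t
≡ ¬(r ⊕ t) ∨ ¬t   — eliminate →
≡ ¬((r ∧ ¬t) ∨ (¬r ∧ t)) ∨ ¬t   — expand ⊕
≡ (¬(r ∧ ¬t) ∧ ¬(¬r ∧ t)) ∨ ¬t   — De Morgan
≡ ((¬r ∨ ¬¬t) ∧ ¬(¬r ∧ t)) ∨ ¬t   — De Morgan
≡ ((¬r ∨ t) ∧ ¬(¬r ∧ t)) ∨ ¬t   — double negation
≡ ((¬r ∨ t) ∧ (¬¬r ∨ ¬t)) ∨ ¬t   — De Morgan
≡ ((¬r ∨ t) ∧ (r ∨ ¬t)) ∨ ¬t   — double negation
≡ (¬r ∧ r) ∨ (¬r ∧ ¬t) ∨ (t ∧ r) ∨ (t ∧ ¬t) ∨ ¬t   — distribute ∧ over ∨
≡ (t ∧ r) ∨ ¬t   — simplify

(t ∧ r) ∨ ¬t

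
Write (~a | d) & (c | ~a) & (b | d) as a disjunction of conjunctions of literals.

(~a & b) | (~a & d) | (d & c)

(~a | d) & (c | ~a) & (b | d)
⇔ (~a & c & b) | (~a & c & d) | (~a & ~a & b) | (~a & ~a & d) | (d & c & b) | (d & c & d) | (d & ~a & b) | (d & ~a & d)   [distribute & over |]
⇔ (~a & b) | (~a & d) | (d & c)   [simplify]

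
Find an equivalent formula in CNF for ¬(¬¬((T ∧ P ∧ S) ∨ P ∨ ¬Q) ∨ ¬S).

¬(¬¬((T ∧ P ∧ S) ∨ P ∨ ¬Q) ∨ ¬S)
≡ ¬¬¬((T ∧ P ∧ S) ∨ P ∨ ¬Q) ∧ ¬¬S   — De Morgan
≡ ¬((T ∧ P ∧ S) ∨ P ∨ ¬Q) ∧ ¬¬S   — double negation
≡ ¬(T ∧ P ∧ S) ∧ ¬P ∧ ¬¬Q ∧ ¬¬S   — De Morgan
≡ (¬T ∨ ¬P ∨ ¬S) ∧ ¬P ∧ ¬¬Q ∧ ¬¬S   — De Morgan
≡ (¬T ∨ ¬P ∨ ¬S) ∧ ¬P ∧ Q ∧ ¬¬S   — double negation
≡ (¬T ∨ ¬P ∨ ¬S) ∧ ¬P ∧ Q ∧ S   — double negation
≡ ¬P ∧ Q ∧ S   — simplify

¬P ∧ Q ∧ S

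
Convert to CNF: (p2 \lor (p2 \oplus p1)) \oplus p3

(p2 \lor p1 \lor p3) \land (\lnot p2 \lor \lnot p3) \land (\lnot p1 \lor p2 \lor \lnot p3)

(p2 \lor (p2 \oplus p1)) \oplus p3
⇔ (p2 \lor (p2 \oplus p1) \lor p3) \land \lnot ((p2 \lor (p2 \oplus p1)) \land p3)
⇔ (p2 \lor ((p2 \lor p1) \land \lnot (p2 \land p1)) \lor p3) \land \lnot ((p2 \lor (p2 \oplus p1)) \land p3)
⇔ (p2 \lor ((p2 \lor p1) \land \lnot (p2 \land p1)) \lor p3) \land \lnot ((p2 \lor ((p2 \lor p1) \land \lnot (p2 \land p1))) \land p3)
⇔ (p2 \lor ((p2 \lor p1) \land (\lnot p2 \lor \lnot p1)) \lor p3) \land \lnot ((p2 \lor ((p2 \lor p1) \land \lnot (p2 \land p1))) \land p3)
⇔ (p2 \lor ((p2 \lor p1) \land (\lnot p2 \lor \lnot p1)) \lor p3) \land (\lnot (p2 \lor ((p2 \lor p1) \land \lnot (p2 \land p1))) \lor \lnot p3)
⇔ (p2 \lor ((p2 \lor p1) \land (\lnot p2 \lor \lnot p1)) \lor p3) \land ((\lnot p2 \land \lnot ((p2 \lor p1) \land \lnot (p2 \land p1))) \lor \lnot p3)
⇔ (p2 \lor ((p2 \lor p1) \land (\lnot p2 \lor \lnot p1)) \lor p3) \land ((\lnot p2 \land (\lnot (p2 \lor p1) \lor \lnot \lnot (p2 \land p1))) \lor \lnot p3)
⇔ (p2 \lor ((p2 \lor p1) \land (\lnot p2 \lor \lnot p1)) \lor p3) \land ((\lnot p2 \land ((\lnot p2 \land \lnot p1) \lor \lnot \lnot (p2 \land p1))) \lor \lnot p3)
⇔ (p2 \lor ((p2 \lor p1) \land (\lnot p2 \lor \lnot p1)) \lor p3) \land ((\lnot p2 \land ((\lnot p2 \land \lnot p1) \lor (p2 \land p1))) \lor \lnot p3)
⇔ (p2 \lor p2 \lor p1 \lor p3) \land (p2 \lor \lnot p2 \lor \lnot p1 \lor p3) \land (\lnot p2 \lor \lnot p3) \land (\lnot p2 \lor p2 \lor \lnot p3) \land (\lnot p2 \lor p1 \lor \lnot p3) \land (\lnot p1 \lor p2 \lor \lnot p3) \land (\lnot p1 \lor p1 \lor \lnot p3)
⇔ (p2 \lor p1 \lor p3) \land (\lnot p2 \lor \lnot p3) \land (\lnot p1 \lor p2 \lor \lnot p3)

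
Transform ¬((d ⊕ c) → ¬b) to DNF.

¬((d ⊕ c) → ¬b)
≡ ¬(¬(d ⊕ c) ∨ ¬b)   (eliminate →)
≡ ¬(¬((d ∧ ¬c) ∨ (¬d ∧ c)) ∨ ¬b)   (expand ⊕)
≡ ¬¬((d ∧ ¬c) ∨ (¬d ∧ c)) ∧ ¬¬b   (De Morgan)
≡ ((d ∧ ¬c) ∨ (¬d ∧ c)) ∧ ¬¬b   (double negation)
≡ ((d ∧ ¬c) ∨ (¬d ∧ c)) ∧ b   (double negation)
≡ (d ∧ ¬c ∧ b) ∨ (¬d ∧ c ∧ b)   (distribute ∧ over ∨)

(d ∧ ¬c ∧ b) ∨ (¬d ∧ c ∧ b)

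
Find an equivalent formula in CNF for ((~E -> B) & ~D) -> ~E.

((~E -> B) & ~D) -> ~E
≡ ~((~E -> B) & ~D) | ~E   (eliminate ->)
≡ ~((~~E | B) & ~D) | ~E   (eliminate ->)
≡ ~(~~E | B) | ~~D | ~E   (De Morgan)
≡ (~~~E & ~B) | ~~D | ~E   (De Morgan)
≡ (~E & ~B) | ~~D | ~E   (double negation)
≡ (~E & ~B) | D | ~E   (double negation)
≡ (~E | D | ~E) & (~B | D | ~E)   (distribute | over &)
≡ ~E | D   (simplify)

~E | D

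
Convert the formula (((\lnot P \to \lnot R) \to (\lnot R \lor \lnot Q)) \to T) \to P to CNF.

\lnot T \lor P

(((\lnot P \to \lnot R) \to (\lnot R \lor \lnot Q)) \to T) \to P
= \lnot (((\lnot P \to \lnot R) \to (\lnot R \lor \lnot Q)) \to T) \lor P   — eliminate \to
= \lnot (\lnot ((\lnot P \to \lnot R) \to (\lnot R \lor \lnot Q)) \lor T) \lor P   — eliminate \to
= \lnot (\lnot (\lnot (\lnot P \to \lnot R) \lor \lnot R \lor \lnot Q) \lor T) \lor P   — eliminate \to
= \lnot (\lnot (\lnot (\lnot \lnot P \lor \lnot R) \lor \lnot R \lor \lnot Q) \lor T) \lor P   — eliminate \to
= (\lnot \lnot (\lnot (\lnot \lnot P \lor \lnot R) \lor \lnot R \lor \lnot Q) \land \lnot T) \lor P   — De Morgan
= ((\lnot (\lnot \lnot P \lor \lnot R) \lor \lnot R \lor \lnot Q) \land \lnot T) \lor P   — double negation
= (((\lnot \lnot \lnot P \land \lnot \lnot R) \lor \lnot R \lor \lnot Q) \land \lnot T) \lor P   — De Morgan
= (((\lnot P \land \lnot \lnot R) \lor \lnot R \lor \lnot Q) \land \lnot T) \lor P   — double negation
= (((\lnot P \land R) \lor \lnot R \lor \lnot Q) \land \lnot T) \lor P   — double negation
= (\lnot P \lor \lnot R \lor \lnot Q \lor P) \land (R \lor \lnot R \lor \lnot Q \lor P) \land (\lnot T \lor P)   — distribute \lor over \land
= \lnot T \lor P   — simplify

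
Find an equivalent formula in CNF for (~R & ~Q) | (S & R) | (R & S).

(~R | S) & (~Q | S) & (~Q | R)

(~R & ~Q) | (S & R) | (R & S)
⇔ (~R | S | R) & (~R | S | S) & (~R | R | R) & (~R | R | S) & (~Q | S | R) & (~Q | S | S) & (~Q | R | R) & (~Q | R | S)   [distribute | over &]
⇔ (~R | S) & (~Q | S) & (~Q | R)   [simplify]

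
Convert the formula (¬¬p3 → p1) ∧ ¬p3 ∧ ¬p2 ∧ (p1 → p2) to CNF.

(¬¬p3 → p1) ∧ ¬p3 ∧ ¬p2 ∧ (p1 → p2)
≡ (¬¬¬p3 ∨ p1) ∧ ¬p3 ∧ ¬p2 ∧ (p1 → p2)   [eliminate →]
≡ (¬¬¬p3 ∨ p1) ∧ ¬p3 ∧ ¬p2 ∧ (¬p1 ∨ p2)   [eliminate →]
≡ (¬p3 ∨ p1) ∧ ¬p3 ∧ ¬p2 ∧ (¬p1 ∨ p2)   [double negation]
≡ ¬p3 ∧ ¬p2 ∧ (¬p1 ∨ p2)   [simplify]

¬p3 ∧ ¬p2 ∧ (¬p1 ∨ p2)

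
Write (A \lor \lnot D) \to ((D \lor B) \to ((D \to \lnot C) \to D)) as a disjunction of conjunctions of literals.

(A \lor \lnot D) \to ((D \lor B) \to ((D \to \lnot C) \to D))
≡ \lnot (A \lor \lnot D) \lor ((D \lor B) \to ((D \to \lnot C) \to D))   [eliminate \to]
≡ \lnot (A \lor \lnot D) \lor \lnot (D \lor B) \lor ((D \to \lnot C) \to D)   [eliminate \to]
≡ \lnot (A \lor \lnot D) \lor \lnot (D \lor B) \lor \lnot (D \to \lnot C) \lor D   [eliminate \to]
≡ \lnot (A \lor \lnot D) \lor \lnot (D \lor B) \lor \lnot (\lnot D \lor \lnot C) \lor D   [eliminate \to]
≡ (\lnot A \land \lnot \lnot D) \lor \lnot (D \lor B) \lor \lnot (\lnot D \lor \lnot C) \lor D   [De Morgan]
≡ (\lnot A \land D) \lor \lnot (D \lor B) \lor \lnot (\lnot D \lor \lnot C) \lor D   [double negation]
≡ (\lnot A \land D) \lor (\lnot D \land \lnot B) \lor \lnot (\lnot D \lor \lnot C) \lor D   [De Morgan]
≡ (\lnot A \land D) \lor (\lnot D \land \lnot B) \lor (\lnot \lnot D \land \lnot \lnot C) \lor D   [De Morgan]
≡ (\lnot A \land D) \lor (\lnot D \land \lnot B) \lor (D \land \lnot \lnot C) \lor D   [double negation]
≡ (\lnot A \land D) \lor (\lnot D \land \lnot B) \lor (D \land C) \lor D   [double negation]
≡ (\lnot D \land \lnot B) \lor D   [simplify]

(\lnot D \land \lnot B) \lor D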